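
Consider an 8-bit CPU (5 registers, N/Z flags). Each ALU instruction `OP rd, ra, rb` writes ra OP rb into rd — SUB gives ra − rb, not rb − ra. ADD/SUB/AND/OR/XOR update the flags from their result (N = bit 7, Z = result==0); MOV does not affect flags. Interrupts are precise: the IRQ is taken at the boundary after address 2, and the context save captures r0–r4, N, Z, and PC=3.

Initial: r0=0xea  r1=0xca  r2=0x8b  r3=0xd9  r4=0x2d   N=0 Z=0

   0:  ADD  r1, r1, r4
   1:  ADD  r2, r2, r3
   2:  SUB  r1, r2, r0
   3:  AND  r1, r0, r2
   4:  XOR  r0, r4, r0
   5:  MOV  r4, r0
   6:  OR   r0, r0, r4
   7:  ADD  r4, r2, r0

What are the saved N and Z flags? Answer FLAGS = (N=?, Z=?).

after  0: r0=0xea r1=0xf7 r2=0x8b r3=0xd9 r4=0x2d  N=1 Z=0
after  1: r0=0xea r1=0xf7 r2=0x64 r3=0xd9 r4=0x2d  N=0 Z=0
after  2: r0=0xea r1=0x7a r2=0x64 r3=0xd9 r4=0x2d  N=0 Z=0
-- IRQ taken; context saved, return-PC = 3 --

FLAGS = (N=0, Z=0)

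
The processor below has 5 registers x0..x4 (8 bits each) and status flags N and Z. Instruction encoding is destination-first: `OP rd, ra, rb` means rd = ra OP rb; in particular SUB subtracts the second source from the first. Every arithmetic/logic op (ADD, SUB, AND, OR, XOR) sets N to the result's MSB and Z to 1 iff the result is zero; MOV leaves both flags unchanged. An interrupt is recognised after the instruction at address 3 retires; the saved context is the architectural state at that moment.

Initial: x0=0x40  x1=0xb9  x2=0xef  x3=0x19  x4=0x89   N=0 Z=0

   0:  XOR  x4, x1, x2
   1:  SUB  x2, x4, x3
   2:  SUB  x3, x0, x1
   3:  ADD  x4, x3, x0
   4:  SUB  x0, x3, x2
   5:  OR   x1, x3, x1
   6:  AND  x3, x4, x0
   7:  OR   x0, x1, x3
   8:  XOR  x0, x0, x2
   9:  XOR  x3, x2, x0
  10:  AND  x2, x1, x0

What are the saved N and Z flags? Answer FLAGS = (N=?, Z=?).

after  0: x0=0x40 x1=0xb9 x2=0xef x3=0x19 x4=0x56  N=0 Z=0
after  1: x0=0x40 x1=0xb9 x2=0x3d x3=0x19 x4=0x56  N=0 Z=0
after  2: x0=0x40 x1=0xb9 x2=0x3d x3=0x87 x4=0x56  N=1 Z=0
after  3: x0=0x40 x1=0xb9 x2=0x3d x3=0x87 x4=0xc7  N=1 Z=0
-- IRQ taken; context saved, return-PC = 4 --

FLAGS = (N=1, Z=0)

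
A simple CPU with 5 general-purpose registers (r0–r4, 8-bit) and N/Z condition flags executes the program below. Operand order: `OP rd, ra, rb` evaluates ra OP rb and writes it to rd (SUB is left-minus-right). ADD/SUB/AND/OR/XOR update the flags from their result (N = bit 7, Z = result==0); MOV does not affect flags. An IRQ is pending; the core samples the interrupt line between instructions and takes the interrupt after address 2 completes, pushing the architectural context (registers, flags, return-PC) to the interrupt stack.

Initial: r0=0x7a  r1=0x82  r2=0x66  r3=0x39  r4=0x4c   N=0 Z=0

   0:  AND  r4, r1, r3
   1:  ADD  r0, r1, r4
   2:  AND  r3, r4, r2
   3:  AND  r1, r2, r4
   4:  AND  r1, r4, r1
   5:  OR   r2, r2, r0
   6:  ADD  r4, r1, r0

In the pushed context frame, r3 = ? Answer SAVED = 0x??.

after  0: r0=0x7a r1=0x82 r2=0x66 r3=0x39 r4=0x00  N=0 Z=1
after  1: r0=0x82 r1=0x82 r2=0x66 r3=0x39 r4=0x00  N=1 Z=0
after  2: r0=0x82 r1=0x82 r2=0x66 r3=0x00 r4=0x00  N=0 Z=1
-- IRQ taken; context saved, return-PC = 3 --

SAVED = 0x00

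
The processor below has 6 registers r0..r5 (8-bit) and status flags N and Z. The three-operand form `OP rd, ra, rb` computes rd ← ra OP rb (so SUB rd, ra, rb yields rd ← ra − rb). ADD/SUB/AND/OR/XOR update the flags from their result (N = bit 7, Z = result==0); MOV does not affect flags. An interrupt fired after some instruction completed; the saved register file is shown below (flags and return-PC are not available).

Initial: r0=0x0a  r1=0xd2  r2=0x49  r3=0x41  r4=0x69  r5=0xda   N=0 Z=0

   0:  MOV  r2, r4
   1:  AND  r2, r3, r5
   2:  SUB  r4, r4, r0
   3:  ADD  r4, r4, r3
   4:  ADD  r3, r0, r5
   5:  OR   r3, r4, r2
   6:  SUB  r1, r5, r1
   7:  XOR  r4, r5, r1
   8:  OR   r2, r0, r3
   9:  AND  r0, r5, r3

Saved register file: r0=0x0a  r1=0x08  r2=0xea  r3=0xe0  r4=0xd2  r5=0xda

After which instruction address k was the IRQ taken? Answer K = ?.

K = 8

after  0: r0=0x0a r1=0xd2 r2=0x69 r3=0x41 r4=0x69 r5=0xda  N=0 Z=0
after  1: r0=0x0a r1=0xd2 r2=0x40 r3=0x41 r4=0x69 r5=0xda  N=0 Z=0
after  2: r0=0x0a r1=0xd2 r2=0x40 r3=0x41 r4=0x5f r5=0xda  N=0 Z=0
after  3: r0=0x0a r1=0xd2 r2=0x40 r3=0x41 r4=0xa0 r5=0xda  N=1 Z=0
after  4: r0=0x0a r1=0xd2 r2=0x40 r3=0xe4 r4=0xa0 r5=0xda  N=1 Z=0
after  5: r0=0x0a r1=0xd2 r2=0x40 r3=0xe0 r4=0xa0 r5=0xda  N=1 Z=0
after  6: r0=0x0a r1=0x08 r2=0x40 r3=0xe0 r4=0xa0 r5=0xda  N=0 Z=0
after  7: r0=0x0a r1=0x08 r2=0x40 r3=0xe0 r4=0xd2 r5=0xda  N=1 Z=0
after  8: r0=0x0a r1=0x08 r2=0xea r3=0xe0 r4=0xd2 r5=0xda  N=1 Z=0
-- IRQ taken; context saved, return-PC = 9 --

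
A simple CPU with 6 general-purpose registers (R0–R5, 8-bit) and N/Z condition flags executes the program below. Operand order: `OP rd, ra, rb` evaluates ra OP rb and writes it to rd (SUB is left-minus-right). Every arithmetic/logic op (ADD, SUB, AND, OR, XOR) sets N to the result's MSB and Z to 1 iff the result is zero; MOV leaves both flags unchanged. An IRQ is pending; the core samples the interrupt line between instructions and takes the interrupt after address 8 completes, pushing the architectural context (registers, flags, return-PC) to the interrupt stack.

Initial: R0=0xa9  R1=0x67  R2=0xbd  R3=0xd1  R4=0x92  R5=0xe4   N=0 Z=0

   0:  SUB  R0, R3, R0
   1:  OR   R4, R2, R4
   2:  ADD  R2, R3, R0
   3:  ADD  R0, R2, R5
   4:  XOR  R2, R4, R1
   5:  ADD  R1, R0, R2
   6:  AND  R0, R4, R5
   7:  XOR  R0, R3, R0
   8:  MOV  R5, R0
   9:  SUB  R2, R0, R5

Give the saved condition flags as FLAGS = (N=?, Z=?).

FLAGS = (N=0, Z=0)

after  0: R0=0x28 R1=0x67 R2=0xbd R3=0xd1 R4=0x92 R5=0xe4  N=0 Z=0
after  1: R0=0x28 R1=0x67 R2=0xbd R3=0xd1 R4=0xbf R5=0xe4  N=1 Z=0
after  2: R0=0x28 R1=0x67 R2=0xf9 R3=0xd1 R4=0xbf R5=0xe4  N=1 Z=0
after  3: R0=0xdd R1=0x67 R2=0xf9 R3=0xd1 R4=0xbf R5=0xe4  N=1 Z=0
after  4: R0=0xdd R1=0x67 R2=0xd8 R3=0xd1 R4=0xbf R5=0xe4  N=1 Z=0
after  5: R0=0xdd R1=0xb5 R2=0xd8 R3=0xd1 R4=0xbf R5=0xe4  N=1 Z=0
after  6: R0=0xa4 R1=0xb5 R2=0xd8 R3=0xd1 R4=0xbf R5=0xe4  N=1 Z=0
after  7: R0=0x75 R1=0xb5 R2=0xd8 R3=0xd1 R4=0xbf R5=0xe4  N=0 Z=0
after  8: R0=0x75 R1=0xb5 R2=0xd8 R3=0xd1 R4=0xbf R5=0x75  N=0 Z=0
-- IRQ taken; context saved, return-PC = 9 --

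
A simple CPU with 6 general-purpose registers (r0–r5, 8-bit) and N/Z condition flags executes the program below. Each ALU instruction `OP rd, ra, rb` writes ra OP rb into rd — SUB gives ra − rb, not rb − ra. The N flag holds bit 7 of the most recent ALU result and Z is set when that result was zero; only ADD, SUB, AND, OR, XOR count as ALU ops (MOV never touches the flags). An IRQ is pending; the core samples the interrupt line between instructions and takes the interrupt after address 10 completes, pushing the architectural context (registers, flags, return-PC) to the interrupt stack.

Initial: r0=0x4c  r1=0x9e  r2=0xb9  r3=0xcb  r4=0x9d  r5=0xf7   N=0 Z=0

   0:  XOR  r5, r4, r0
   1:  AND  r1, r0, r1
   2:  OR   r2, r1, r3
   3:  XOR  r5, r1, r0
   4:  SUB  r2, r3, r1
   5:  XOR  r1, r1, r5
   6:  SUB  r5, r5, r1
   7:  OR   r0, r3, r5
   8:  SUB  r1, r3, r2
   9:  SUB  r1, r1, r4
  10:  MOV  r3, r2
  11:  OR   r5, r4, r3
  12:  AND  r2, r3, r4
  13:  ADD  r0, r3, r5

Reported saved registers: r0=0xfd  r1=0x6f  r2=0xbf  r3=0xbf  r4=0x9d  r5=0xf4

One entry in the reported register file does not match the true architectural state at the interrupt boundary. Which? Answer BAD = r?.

after  0: r0=0x4c r1=0x9e r2=0xb9 r3=0xcb r4=0x9d r5=0xd1  N=1 Z=0
after  1: r0=0x4c r1=0x0c r2=0xb9 r3=0xcb r4=0x9d r5=0xd1  N=0 Z=0
after  2: r0=0x4c r1=0x0c r2=0xcf r3=0xcb r4=0x9d r5=0xd1  N=1 Z=0
after  3: r0=0x4c r1=0x0c r2=0xcf r3=0xcb r4=0x9d r5=0x40  N=0 Z=0
after  4: r0=0x4c r1=0x0c r2=0xbf r3=0xcb r4=0x9d r5=0x40  N=1 Z=0
after  5: r0=0x4c r1=0x4c r2=0xbf r3=0xcb r4=0x9d r5=0x40  N=0 Z=0
after  6: r0=0x4c r1=0x4c r2=0xbf r3=0xcb r4=0x9d r5=0xf4  N=1 Z=0
after  7: r0=0xff r1=0x4c r2=0xbf r3=0xcb r4=0x9d r5=0xf4  N=1 Z=0
after  8: r0=0xff r1=0x0c r2=0xbf r3=0xcb r4=0x9d r5=0xf4  N=0 Z=0
after  9: r0=0xff r1=0x6f r2=0xbf r3=0xcb r4=0x9d r5=0xf4  N=0 Z=0
after 10: r0=0xff r1=0x6f r2=0xbf r3=0xbf r4=0x9d r5=0xf4  N=0 Z=0
-- IRQ taken; context saved, return-PC = 11 --
mismatch: r0: reported 0xfd vs actual 0xff

BAD = r0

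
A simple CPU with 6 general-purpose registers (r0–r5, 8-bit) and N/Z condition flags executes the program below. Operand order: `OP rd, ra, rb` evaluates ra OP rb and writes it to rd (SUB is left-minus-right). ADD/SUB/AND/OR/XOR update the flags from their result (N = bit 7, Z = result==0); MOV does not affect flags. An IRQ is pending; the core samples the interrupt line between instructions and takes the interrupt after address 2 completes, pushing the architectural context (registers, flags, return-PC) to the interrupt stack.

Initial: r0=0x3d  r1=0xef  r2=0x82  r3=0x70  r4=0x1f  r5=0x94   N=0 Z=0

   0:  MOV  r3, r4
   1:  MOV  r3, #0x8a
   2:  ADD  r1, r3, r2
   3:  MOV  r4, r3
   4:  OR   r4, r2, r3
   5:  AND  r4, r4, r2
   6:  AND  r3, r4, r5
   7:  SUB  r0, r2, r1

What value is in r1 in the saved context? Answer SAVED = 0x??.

after  0: r0=0x3d r1=0xef r2=0x82 r3=0x1f r4=0x1f r5=0x94  N=0 Z=0
after  1: r0=0x3d r1=0xef r2=0x82 r3=0x8a r4=0x1f r5=0x94  N=0 Z=0
after  2: r0=0x3d r1=0x0c r2=0x82 r3=0x8a r4=0x1f r5=0x94  N=0 Z=0
-- IRQ taken; context saved, return-PC = 3 --

SAVED = 0x0c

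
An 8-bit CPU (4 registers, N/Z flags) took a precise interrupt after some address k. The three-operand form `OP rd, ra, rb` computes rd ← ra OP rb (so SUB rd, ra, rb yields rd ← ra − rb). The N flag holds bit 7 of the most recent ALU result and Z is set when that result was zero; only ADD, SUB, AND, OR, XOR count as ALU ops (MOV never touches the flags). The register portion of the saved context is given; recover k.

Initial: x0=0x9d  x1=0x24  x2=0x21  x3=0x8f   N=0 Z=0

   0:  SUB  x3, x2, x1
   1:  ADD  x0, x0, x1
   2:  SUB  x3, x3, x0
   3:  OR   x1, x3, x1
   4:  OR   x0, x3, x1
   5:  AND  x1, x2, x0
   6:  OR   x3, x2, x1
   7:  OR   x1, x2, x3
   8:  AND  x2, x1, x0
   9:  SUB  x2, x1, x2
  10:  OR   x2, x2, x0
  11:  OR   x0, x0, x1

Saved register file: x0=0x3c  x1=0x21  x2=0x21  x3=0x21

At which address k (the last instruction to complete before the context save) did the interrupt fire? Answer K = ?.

after  0: x0=0x9d x1=0x24 x2=0x21 x3=0xfd  N=1 Z=0
after  1: x0=0xc1 x1=0x24 x2=0x21 x3=0xfd  N=1 Z=0
after  2: x0=0xc1 x1=0x24 x2=0x21 x3=0x3c  N=0 Z=0
after  3: x0=0xc1 x1=0x3c x2=0x21 x3=0x3c  N=0 Z=0
after  4: x0=0x3c x1=0x3c x2=0x21 x3=0x3c  N=0 Z=0
after  5: x0=0x3c x1=0x20 x2=0x21 x3=0x3c  N=0 Z=0
after  6: x0=0x3c x1=0x20 x2=0x21 x3=0x21  N=0 Z=0
after  7: x0=0x3c x1=0x21 x2=0x21 x3=0x21  N=0 Z=0
-- IRQ taken; context saved, return-PC = 8 --

K = 7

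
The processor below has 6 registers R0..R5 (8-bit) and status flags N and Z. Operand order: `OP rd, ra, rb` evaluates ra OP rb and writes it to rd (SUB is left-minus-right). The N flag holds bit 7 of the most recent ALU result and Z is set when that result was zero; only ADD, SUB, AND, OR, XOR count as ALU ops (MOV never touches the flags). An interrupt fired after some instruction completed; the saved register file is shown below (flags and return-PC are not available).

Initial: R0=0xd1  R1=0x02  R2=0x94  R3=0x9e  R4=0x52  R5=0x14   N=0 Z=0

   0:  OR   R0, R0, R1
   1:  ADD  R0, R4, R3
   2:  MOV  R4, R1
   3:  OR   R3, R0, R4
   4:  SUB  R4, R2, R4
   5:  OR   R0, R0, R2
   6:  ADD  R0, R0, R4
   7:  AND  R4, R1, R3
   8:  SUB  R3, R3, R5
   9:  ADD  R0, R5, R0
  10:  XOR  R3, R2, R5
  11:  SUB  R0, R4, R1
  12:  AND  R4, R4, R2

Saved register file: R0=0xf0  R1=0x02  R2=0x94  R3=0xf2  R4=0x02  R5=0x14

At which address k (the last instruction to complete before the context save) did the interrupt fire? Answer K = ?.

K = 3

after  0: R0=0xd3 R1=0x02 R2=0x94 R3=0x9e R4=0x52 R5=0x14  N=1 Z=0
after  1: R0=0xf0 R1=0x02 R2=0x94 R3=0x9e R4=0x52 R5=0x14  N=1 Z=0
after  2: R0=0xf0 R1=0x02 R2=0x94 R3=0x9e R4=0x02 R5=0x14  N=1 Z=0
after  3: R0=0xf0 R1=0x02 R2=0x94 R3=0xf2 R4=0x02 R5=0x14  N=1 Z=0
-- IRQ taken; context saved, return-PC = 4 --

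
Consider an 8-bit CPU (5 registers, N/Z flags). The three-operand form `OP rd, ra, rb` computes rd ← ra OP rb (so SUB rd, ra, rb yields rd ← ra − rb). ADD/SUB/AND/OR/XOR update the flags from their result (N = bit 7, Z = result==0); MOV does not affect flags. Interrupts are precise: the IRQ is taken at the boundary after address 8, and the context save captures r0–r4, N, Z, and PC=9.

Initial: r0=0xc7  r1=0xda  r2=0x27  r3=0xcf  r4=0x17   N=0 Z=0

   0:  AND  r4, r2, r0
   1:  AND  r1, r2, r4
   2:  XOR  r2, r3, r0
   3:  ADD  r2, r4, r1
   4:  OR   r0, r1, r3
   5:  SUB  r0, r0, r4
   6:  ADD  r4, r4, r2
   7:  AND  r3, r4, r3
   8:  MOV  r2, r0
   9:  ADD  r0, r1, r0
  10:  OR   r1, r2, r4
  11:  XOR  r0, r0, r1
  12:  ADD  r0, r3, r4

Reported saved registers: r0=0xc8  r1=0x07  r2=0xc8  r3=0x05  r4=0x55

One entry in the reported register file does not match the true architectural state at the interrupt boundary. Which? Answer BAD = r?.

after  0: r0=0xc7 r1=0xda r2=0x27 r3=0xcf r4=0x07  N=0 Z=0
after  1: r0=0xc7 r1=0x07 r2=0x27 r3=0xcf r4=0x07  N=0 Z=0
after  2: r0=0xc7 r1=0x07 r2=0x08 r3=0xcf r4=0x07  N=0 Z=0
after  3: r0=0xc7 r1=0x07 r2=0x0e r3=0xcf r4=0x07  N=0 Z=0
after  4: r0=0xcf r1=0x07 r2=0x0e r3=0xcf r4=0x07  N=1 Z=0
after  5: r0=0xc8 r1=0x07 r2=0x0e r3=0xcf r4=0x07  N=1 Z=0
after  6: r0=0xc8 r1=0x07 r2=0x0e r3=0xcf r4=0x15  N=0 Z=0
after  7: r0=0xc8 r1=0x07 r2=0x0e r3=0x05 r4=0x15  N=0 Z=0
after  8: r0=0xc8 r1=0x07 r2=0xc8 r3=0x05 r4=0x15  N=0 Z=0
-- IRQ taken; context saved, return-PC = 9 --
mismatch: r4: reported 0x55 vs actual 0x15

BAD = r4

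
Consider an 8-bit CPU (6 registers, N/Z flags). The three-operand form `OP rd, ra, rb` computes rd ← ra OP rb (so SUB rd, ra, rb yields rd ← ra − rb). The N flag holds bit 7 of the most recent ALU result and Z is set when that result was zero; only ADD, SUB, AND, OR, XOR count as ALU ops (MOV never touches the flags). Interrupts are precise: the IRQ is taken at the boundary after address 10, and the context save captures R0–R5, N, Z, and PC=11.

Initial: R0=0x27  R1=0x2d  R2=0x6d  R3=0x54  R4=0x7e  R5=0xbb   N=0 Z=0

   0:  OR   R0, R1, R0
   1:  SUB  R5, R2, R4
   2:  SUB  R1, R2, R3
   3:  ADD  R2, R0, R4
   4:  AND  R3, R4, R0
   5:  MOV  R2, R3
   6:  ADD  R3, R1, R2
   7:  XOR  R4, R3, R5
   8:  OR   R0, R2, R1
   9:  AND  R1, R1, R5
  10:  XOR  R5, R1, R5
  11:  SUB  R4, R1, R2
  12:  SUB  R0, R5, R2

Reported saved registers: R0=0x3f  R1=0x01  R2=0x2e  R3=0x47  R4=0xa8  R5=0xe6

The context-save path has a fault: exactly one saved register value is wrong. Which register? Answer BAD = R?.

after  0: R0=0x2f R1=0x2d R2=0x6d R3=0x54 R4=0x7e R5=0xbb  N=0 Z=0
after  1: R0=0x2f R1=0x2d R2=0x6d R3=0x54 R4=0x7e R5=0xef  N=1 Z=0
after  2: R0=0x2f R1=0x19 R2=0x6d R3=0x54 R4=0x7e R5=0xef  N=0 Z=0
after  3: R0=0x2f R1=0x19 R2=0xad R3=0x54 R4=0x7e R5=0xef  N=1 Z=0
after  4: R0=0x2f R1=0x19 R2=0xad R3=0x2e R4=0x7e R5=0xef  N=0 Z=0
after  5: R0=0x2f R1=0x19 R2=0x2e R3=0x2e R4=0x7e R5=0xef  N=0 Z=0
after  6: R0=0x2f R1=0x19 R2=0x2e R3=0x47 R4=0x7e R5=0xef  N=0 Z=0
after  7: R0=0x2f R1=0x19 R2=0x2e R3=0x47 R4=0xa8 R5=0xef  N=1 Z=0
after  8: R0=0x3f R1=0x19 R2=0x2e R3=0x47 R4=0xa8 R5=0xef  N=0 Z=0
after  9: R0=0x3f R1=0x09 R2=0x2e R3=0x47 R4=0xa8 R5=0xef  N=0 Z=0
after 10: R0=0x3f R1=0x09 R2=0x2e R3=0x47 R4=0xa8 R5=0xe6  N=1 Z=0
-- IRQ taken; context saved, return-PC = 11 --
mismatch: R1: reported 0x01 vs actual 0x09

BAD = R1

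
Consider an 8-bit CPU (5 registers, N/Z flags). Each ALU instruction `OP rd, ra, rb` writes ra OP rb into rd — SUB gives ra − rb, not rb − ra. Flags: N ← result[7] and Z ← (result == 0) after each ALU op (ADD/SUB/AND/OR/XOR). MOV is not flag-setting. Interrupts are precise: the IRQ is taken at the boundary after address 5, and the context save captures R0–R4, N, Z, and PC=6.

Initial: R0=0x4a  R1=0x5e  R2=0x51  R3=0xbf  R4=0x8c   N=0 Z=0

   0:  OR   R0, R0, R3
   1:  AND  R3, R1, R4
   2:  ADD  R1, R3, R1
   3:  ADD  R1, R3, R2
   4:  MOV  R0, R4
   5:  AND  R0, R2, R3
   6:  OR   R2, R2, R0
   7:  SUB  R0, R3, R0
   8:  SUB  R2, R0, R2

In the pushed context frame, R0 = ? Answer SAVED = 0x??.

SAVED = 0x00

after  0: R0=0xff R1=0x5e R2=0x51 R3=0xbf R4=0x8c  N=1 Z=0
after  1: R0=0xff R1=0x5e R2=0x51 R3=0x0c R4=0x8c  N=0 Z=0
after  2: R0=0xff R1=0x6a R2=0x51 R3=0x0c R4=0x8c  N=0 Z=0
after  3: R0=0xff R1=0x5d R2=0x51 R3=0x0c R4=0x8c  N=0 Z=0
after  4: R0=0x8c R1=0x5d R2=0x51 R3=0x0c R4=0x8c  N=0 Z=0
after  5: R0=0x00 R1=0x5d R2=0x51 R3=0x0c R4=0x8c  N=0 Z=1
-- IRQ taken; context saved, return-PC = 6 --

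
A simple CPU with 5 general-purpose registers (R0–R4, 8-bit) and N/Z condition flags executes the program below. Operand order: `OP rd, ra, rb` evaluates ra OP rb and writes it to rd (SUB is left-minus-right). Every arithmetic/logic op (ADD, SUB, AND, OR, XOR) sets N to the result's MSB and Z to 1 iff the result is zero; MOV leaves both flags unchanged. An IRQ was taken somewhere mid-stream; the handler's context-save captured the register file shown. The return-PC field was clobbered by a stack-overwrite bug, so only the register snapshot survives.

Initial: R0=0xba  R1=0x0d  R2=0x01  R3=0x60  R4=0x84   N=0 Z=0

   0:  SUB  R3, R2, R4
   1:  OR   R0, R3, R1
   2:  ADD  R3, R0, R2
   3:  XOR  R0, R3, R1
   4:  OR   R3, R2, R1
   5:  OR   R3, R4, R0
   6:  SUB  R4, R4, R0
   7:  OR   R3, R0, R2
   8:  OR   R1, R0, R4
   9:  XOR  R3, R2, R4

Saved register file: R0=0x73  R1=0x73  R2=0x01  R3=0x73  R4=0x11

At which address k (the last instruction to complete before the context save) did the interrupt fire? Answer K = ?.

after  0: R0=0xba R1=0x0d R2=0x01 R3=0x7d R4=0x84  N=0 Z=0
after  1: R0=0x7d R1=0x0d R2=0x01 R3=0x7d R4=0x84  N=0 Z=0
after  2: R0=0x7d R1=0x0d R2=0x01 R3=0x7e R4=0x84  N=0 Z=0
after  3: R0=0x73 R1=0x0d R2=0x01 R3=0x7e R4=0x84  N=0 Z=0
after  4: R0=0x73 R1=0x0d R2=0x01 R3=0x0d R4=0x84  N=0 Z=0
after  5: R0=0x73 R1=0x0d R2=0x01 R3=0xf7 R4=0x84  N=1 Z=0
after  6: R0=0x73 R1=0x0d R2=0x01 R3=0xf7 R4=0x11  N=0 Z=0
after  7: R0=0x73 R1=0x0d R2=0x01 R3=0x73 R4=0x11  N=0 Z=0
after  8: R0=0x73 R1=0x73 R2=0x01 R3=0x73 R4=0x11  N=0 Z=0
-- IRQ taken; context saved, return-PC = 9 --

K = 8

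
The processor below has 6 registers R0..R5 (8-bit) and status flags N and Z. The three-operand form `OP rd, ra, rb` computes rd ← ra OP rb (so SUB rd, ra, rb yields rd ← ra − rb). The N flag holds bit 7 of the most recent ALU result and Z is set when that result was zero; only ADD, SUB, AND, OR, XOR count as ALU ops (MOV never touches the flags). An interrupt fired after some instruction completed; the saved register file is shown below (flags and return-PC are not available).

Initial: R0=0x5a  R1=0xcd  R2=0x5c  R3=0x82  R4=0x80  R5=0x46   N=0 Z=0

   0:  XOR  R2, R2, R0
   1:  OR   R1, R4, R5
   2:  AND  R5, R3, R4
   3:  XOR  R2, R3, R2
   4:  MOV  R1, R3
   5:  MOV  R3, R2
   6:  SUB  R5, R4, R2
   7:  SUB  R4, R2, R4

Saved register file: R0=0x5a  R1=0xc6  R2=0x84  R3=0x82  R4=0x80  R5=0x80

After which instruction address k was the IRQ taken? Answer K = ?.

K = 3

after  0: R0=0x5a R1=0xcd R2=0x06 R3=0x82 R4=0x80 R5=0x46  N=0 Z=0
after  1: R0=0x5a R1=0xc6 R2=0x06 R3=0x82 R4=0x80 R5=0x46  N=1 Z=0
after  2: R0=0x5a R1=0xc6 R2=0x06 R3=0x82 R4=0x80 R5=0x80  N=1 Z=0
after  3: R0=0x5a R1=0xc6 R2=0x84 R3=0x82 R4=0x80 R5=0x80  N=1 Z=0
-- IRQ taken; context saved, return-PC = 4 --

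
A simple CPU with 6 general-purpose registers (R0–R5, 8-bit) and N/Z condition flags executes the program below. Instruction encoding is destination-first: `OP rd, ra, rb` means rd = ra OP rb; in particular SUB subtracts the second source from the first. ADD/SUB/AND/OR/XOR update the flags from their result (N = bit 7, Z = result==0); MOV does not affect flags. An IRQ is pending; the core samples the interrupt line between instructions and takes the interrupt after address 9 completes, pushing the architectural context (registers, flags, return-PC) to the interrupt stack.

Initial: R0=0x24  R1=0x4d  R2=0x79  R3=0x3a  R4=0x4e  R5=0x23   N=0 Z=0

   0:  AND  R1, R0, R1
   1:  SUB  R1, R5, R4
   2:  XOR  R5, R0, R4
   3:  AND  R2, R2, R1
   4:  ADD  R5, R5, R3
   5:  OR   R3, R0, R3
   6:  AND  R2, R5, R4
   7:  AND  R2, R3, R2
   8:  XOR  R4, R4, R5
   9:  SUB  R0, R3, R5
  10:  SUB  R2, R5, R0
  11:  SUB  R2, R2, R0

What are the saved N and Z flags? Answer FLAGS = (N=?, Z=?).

after  0: R0=0x24 R1=0x04 R2=0x79 R3=0x3a R4=0x4e R5=0x23  N=0 Z=0
after  1: R0=0x24 R1=0xd5 R2=0x79 R3=0x3a R4=0x4e R5=0x23  N=1 Z=0
after  2: R0=0x24 R1=0xd5 R2=0x79 R3=0x3a R4=0x4e R5=0x6a  N=0 Z=0
after  3: R0=0x24 R1=0xd5 R2=0x51 R3=0x3a R4=0x4e R5=0x6a  N=0 Z=0
after  4: R0=0x24 R1=0xd5 R2=0x51 R3=0x3a R4=0x4e R5=0xa4  N=1 Z=0
after  5: R0=0x24 R1=0xd5 R2=0x51 R3=0x3e R4=0x4e R5=0xa4  N=0 Z=0
after  6: R0=0x24 R1=0xd5 R2=0x04 R3=0x3e R4=0x4e R5=0xa4  N=0 Z=0
after  7: R0=0x24 R1=0xd5 R2=0x04 R3=0x3e R4=0x4e R5=0xa4  N=0 Z=0
after  8: R0=0x24 R1=0xd5 R2=0x04 R3=0x3e R4=0xea R5=0xa4  N=1 Z=0
after  9: R0=0x9a R1=0xd5 R2=0x04 R3=0x3e R4=0xea R5=0xa4  N=1 Z=0
-- IRQ taken; context saved, return-PC = 10 --

FLAGS = (N=1, Z=0)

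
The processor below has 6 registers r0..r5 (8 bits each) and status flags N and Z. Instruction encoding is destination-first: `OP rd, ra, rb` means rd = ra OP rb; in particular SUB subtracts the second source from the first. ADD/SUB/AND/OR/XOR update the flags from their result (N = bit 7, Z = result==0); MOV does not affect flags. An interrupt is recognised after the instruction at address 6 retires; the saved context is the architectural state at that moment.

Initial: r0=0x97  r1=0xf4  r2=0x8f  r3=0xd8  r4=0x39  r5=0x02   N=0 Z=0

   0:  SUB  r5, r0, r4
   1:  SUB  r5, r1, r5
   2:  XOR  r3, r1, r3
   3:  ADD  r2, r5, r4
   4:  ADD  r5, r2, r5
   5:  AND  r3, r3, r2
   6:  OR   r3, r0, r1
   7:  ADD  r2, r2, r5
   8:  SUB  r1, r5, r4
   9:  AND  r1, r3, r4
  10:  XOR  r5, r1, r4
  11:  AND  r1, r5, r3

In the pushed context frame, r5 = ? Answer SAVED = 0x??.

after  0: r0=0x97 r1=0xf4 r2=0x8f r3=0xd8 r4=0x39 r5=0x5e  N=0 Z=0
after  1: r0=0x97 r1=0xf4 r2=0x8f r3=0xd8 r4=0x39 r5=0x96  N=1 Z=0
after  2: r0=0x97 r1=0xf4 r2=0x8f r3=0x2c r4=0x39 r5=0x96  N=0 Z=0
after  3: r0=0x97 r1=0xf4 r2=0xcf r3=0x2c r4=0x39 r5=0x96  N=1 Z=0
after  4: r0=0x97 r1=0xf4 r2=0xcf r3=0x2c r4=0x39 r5=0x65  N=0 Z=0
after  5: r0=0x97 r1=0xf4 r2=0xcf r3=0x0c r4=0x39 r5=0x65  N=0 Z=0
after  6: r0=0x97 r1=0xf4 r2=0xcf r3=0xf7 r4=0x39 r5=0x65  N=1 Z=0
-- IRQ taken; context saved, return-PC = 7 --

SAVED = 0x65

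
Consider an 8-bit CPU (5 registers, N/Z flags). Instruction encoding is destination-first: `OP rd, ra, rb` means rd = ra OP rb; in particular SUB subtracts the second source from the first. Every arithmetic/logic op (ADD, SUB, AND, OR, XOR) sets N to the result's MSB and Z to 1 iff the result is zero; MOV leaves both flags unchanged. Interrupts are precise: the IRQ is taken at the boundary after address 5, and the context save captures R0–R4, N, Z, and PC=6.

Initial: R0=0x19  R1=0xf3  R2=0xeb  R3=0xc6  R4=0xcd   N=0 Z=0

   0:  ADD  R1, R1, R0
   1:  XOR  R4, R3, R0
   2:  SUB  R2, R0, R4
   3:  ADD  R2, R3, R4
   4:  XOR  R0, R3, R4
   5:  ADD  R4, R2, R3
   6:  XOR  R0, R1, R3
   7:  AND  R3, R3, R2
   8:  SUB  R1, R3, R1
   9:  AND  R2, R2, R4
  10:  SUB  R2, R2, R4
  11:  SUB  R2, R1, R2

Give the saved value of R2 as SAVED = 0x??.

SAVED = 0xa5

after  0: R0=0x19 R1=0x0c R2=0xeb R3=0xc6 R4=0xcd  N=0 Z=0
after  1: R0=0x19 R1=0x0c R2=0xeb R3=0xc6 R4=0xdf  N=1 Z=0
after  2: R0=0x19 R1=0x0c R2=0x3a R3=0xc6 R4=0xdf  N=0 Z=0
after  3: R0=0x19 R1=0x0c R2=0xa5 R3=0xc6 R4=0xdf  N=1 Z=0
after  4: R0=0x19 R1=0x0c R2=0xa5 R3=0xc6 R4=0xdf  N=0 Z=0
after  5: R0=0x19 R1=0x0c R2=0xa5 R3=0xc6 R4=0x6b  N=0 Z=0
-- IRQ taken; context saved, return-PC = 6 --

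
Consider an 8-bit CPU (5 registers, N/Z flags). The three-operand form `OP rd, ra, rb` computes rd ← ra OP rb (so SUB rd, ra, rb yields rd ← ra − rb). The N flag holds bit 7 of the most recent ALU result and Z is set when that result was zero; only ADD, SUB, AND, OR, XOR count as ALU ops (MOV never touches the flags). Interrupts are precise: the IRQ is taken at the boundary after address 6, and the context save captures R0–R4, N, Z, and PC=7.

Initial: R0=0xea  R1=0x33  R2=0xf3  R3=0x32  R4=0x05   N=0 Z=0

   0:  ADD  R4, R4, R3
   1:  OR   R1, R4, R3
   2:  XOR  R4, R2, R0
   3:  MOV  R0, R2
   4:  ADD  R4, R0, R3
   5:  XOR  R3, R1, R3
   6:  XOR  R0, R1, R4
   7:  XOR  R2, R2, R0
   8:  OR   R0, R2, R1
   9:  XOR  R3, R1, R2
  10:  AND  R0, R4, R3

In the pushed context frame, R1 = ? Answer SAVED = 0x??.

SAVED = 0x37

after  0: R0=0xea R1=0x33 R2=0xf3 R3=0x32 R4=0x37  N=0 Z=0
after  1: R0=0xea R1=0x37 R2=0xf3 R3=0x32 R4=0x37  N=0 Z=0
after  2: R0=0xea R1=0x37 R2=0xf3 R3=0x32 R4=0x19  N=0 Z=0
after  3: R0=0xf3 R1=0x37 R2=0xf3 R3=0x32 R4=0x19  N=0 Z=0
after  4: R0=0xf3 R1=0x37 R2=0xf3 R3=0x32 R4=0x25  N=0 Z=0
after  5: R0=0xf3 R1=0x37 R2=0xf3 R3=0x05 R4=0x25  N=0 Z=0
after  6: R0=0x12 R1=0x37 R2=0xf3 R3=0x05 R4=0x25  N=0 Z=0
-- IRQ taken; context saved, return-PC = 7 --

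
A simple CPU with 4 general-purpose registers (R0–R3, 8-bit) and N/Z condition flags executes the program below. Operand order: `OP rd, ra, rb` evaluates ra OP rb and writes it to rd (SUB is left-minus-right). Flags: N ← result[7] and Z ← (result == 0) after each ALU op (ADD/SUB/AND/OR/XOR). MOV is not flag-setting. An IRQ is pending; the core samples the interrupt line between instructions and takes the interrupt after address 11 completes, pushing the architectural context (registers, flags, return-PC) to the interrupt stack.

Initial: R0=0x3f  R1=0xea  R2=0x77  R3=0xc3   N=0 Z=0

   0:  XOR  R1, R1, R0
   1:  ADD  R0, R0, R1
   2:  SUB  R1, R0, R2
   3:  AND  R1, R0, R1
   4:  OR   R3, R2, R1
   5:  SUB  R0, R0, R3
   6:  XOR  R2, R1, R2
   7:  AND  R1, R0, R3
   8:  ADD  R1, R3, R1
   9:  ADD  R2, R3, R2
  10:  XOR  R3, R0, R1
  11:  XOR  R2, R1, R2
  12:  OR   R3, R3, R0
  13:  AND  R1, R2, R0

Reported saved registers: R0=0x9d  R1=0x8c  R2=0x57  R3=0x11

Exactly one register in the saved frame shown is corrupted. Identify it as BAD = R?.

after  0: R0=0x3f R1=0xd5 R2=0x77 R3=0xc3  N=1 Z=0
after  1: R0=0x14 R1=0xd5 R2=0x77 R3=0xc3  N=0 Z=0
after  2: R0=0x14 R1=0x9d R2=0x77 R3=0xc3  N=1 Z=0
after  3: R0=0x14 R1=0x14 R2=0x77 R3=0xc3  N=0 Z=0
after  4: R0=0x14 R1=0x14 R2=0x77 R3=0x77  N=0 Z=0
after  5: R0=0x9d R1=0x14 R2=0x77 R3=0x77  N=1 Z=0
after  6: R0=0x9d R1=0x14 R2=0x63 R3=0x77  N=0 Z=0
after  7: R0=0x9d R1=0x15 R2=0x63 R3=0x77  N=0 Z=0
after  8: R0=0x9d R1=0x8c R2=0x63 R3=0x77  N=1 Z=0
after  9: R0=0x9d R1=0x8c R2=0xda R3=0x77  N=1 Z=0
after 10: R0=0x9d R1=0x8c R2=0xda R3=0x11  N=0 Z=0
after 11: R0=0x9d R1=0x8c R2=0x56 R3=0x11  N=0 Z=0
-- IRQ taken; context saved, return-PC = 12 --
mismatch: R2: reported 0x57 vs actual 0x56

BAD = R2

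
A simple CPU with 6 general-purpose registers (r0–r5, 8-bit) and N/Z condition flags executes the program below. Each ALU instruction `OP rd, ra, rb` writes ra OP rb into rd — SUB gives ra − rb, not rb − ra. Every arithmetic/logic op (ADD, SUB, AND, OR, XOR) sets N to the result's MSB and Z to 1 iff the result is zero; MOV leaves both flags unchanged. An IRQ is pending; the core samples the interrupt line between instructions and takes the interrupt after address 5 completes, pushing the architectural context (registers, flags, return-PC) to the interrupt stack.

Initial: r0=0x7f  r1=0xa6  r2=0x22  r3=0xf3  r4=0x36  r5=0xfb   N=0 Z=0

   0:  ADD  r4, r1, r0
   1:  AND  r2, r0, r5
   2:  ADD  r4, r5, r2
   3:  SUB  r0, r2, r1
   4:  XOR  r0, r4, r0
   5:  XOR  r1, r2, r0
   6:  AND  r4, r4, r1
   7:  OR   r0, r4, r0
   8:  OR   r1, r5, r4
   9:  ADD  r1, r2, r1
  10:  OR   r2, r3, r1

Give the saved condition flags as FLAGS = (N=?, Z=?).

FLAGS = (N=1, Z=0)

after  0: r0=0x7f r1=0xa6 r2=0x22 r3=0xf3 r4=0x25 r5=0xfb  N=0 Z=0
after  1: r0=0x7f r1=0xa6 r2=0x7b r3=0xf3 r4=0x25 r5=0xfb  N=0 Z=0
after  2: r0=0x7f r1=0xa6 r2=0x7b r3=0xf3 r4=0x76 r5=0xfb  N=0 Z=0
after  3: r0=0xd5 r1=0xa6 r2=0x7b r3=0xf3 r4=0x76 r5=0xfb  N=1 Z=0
after  4: r0=0xa3 r1=0xa6 r2=0x7b r3=0xf3 r4=0x76 r5=0xfb  N=1 Z=0
after  5: r0=0xa3 r1=0xd8 r2=0x7b r3=0xf3 r4=0x76 r5=0xfb  N=1 Z=0
-- IRQ taken; context saved, return-PC = 6 --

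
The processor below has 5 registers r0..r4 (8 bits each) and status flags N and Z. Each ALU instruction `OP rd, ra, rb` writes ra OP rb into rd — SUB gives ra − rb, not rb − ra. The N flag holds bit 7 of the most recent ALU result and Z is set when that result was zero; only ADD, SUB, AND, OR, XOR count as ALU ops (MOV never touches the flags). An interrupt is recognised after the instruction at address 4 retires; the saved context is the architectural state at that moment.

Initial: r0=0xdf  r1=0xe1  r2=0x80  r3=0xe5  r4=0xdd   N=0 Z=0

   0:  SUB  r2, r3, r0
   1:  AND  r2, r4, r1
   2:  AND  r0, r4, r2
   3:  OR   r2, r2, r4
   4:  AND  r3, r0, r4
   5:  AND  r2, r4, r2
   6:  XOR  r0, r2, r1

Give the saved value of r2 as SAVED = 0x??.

SAVED = 0xdd

after  0: r0=0xdf r1=0xe1 r2=0x06 r3=0xe5 r4=0xdd  N=0 Z=0
after  1: r0=0xdf r1=0xe1 r2=0xc1 r3=0xe5 r4=0xdd  N=1 Z=0
after  2: r0=0xc1 r1=0xe1 r2=0xc1 r3=0xe5 r4=0xdd  N=1 Z=0
after  3: r0=0xc1 r1=0xe1 r2=0xdd r3=0xe5 r4=0xdd  N=1 Z=0
after  4: r0=0xc1 r1=0xe1 r2=0xdd r3=0xc1 r4=0xdd  N=1 Z=0
-- IRQ taken; context saved, return-PC = 5 --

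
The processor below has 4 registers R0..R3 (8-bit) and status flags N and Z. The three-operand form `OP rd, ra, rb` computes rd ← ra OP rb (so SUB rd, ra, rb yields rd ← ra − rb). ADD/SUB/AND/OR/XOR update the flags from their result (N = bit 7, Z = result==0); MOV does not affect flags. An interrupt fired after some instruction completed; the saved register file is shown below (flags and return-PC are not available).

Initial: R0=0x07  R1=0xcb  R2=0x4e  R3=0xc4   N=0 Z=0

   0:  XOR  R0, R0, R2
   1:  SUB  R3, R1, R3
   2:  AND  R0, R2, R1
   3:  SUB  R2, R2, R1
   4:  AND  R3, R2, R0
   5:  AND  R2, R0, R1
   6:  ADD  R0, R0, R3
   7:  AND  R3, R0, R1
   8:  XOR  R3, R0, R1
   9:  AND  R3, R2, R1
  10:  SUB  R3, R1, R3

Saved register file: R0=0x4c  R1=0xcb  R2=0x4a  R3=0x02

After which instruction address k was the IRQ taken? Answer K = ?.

K = 6

after  0: R0=0x49 R1=0xcb R2=0x4e R3=0xc4  N=0 Z=0
after  1: R0=0x49 R1=0xcb R2=0x4e R3=0x07  N=0 Z=0
after  2: R0=0x4a R1=0xcb R2=0x4e R3=0x07  N=0 Z=0
after  3: R0=0x4a R1=0xcb R2=0x83 R3=0x07  N=1 Z=0
after  4: R0=0x4a R1=0xcb R2=0x83 R3=0x02  N=0 Z=0
after  5: R0=0x4a R1=0xcb R2=0x4a R3=0x02  N=0 Z=0
after  6: R0=0x4c R1=0xcb R2=0x4a R3=0x02  N=0 Z=0
-- IRQ taken; context saved, return-PC = 7 --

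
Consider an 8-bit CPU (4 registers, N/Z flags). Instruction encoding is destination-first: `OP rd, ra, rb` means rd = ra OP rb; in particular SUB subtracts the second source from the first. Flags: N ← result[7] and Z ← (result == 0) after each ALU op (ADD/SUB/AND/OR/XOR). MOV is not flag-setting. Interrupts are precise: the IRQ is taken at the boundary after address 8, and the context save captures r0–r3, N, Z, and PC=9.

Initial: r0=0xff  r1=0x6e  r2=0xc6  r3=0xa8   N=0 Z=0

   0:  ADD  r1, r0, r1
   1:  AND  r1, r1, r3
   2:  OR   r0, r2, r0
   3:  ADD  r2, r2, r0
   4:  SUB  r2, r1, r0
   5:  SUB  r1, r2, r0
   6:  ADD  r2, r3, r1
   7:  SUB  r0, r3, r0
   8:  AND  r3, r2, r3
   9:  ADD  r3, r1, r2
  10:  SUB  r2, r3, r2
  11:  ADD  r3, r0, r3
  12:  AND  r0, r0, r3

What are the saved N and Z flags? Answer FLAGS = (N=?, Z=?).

after  0: r0=0xff r1=0x6d r2=0xc6 r3=0xa8  N=0 Z=0
after  1: r0=0xff r1=0x28 r2=0xc6 r3=0xa8  N=0 Z=0
after  2: r0=0xff r1=0x28 r2=0xc6 r3=0xa8  N=1 Z=0
after  3: r0=0xff r1=0x28 r2=0xc5 r3=0xa8  N=1 Z=0
after  4: r0=0xff r1=0x28 r2=0x29 r3=0xa8  N=0 Z=0
after  5: r0=0xff r1=0x2a r2=0x29 r3=0xa8  N=0 Z=0
after  6: r0=0xff r1=0x2a r2=0xd2 r3=0xa8  N=1 Z=0
after  7: r0=0xa9 r1=0x2a r2=0xd2 r3=0xa8  N=1 Z=0
after  8: r0=0xa9 r1=0x2a r2=0xd2 r3=0x80  N=1 Z=0
-- IRQ taken; context saved, return-PC = 9 --

FLAGS = (N=1, Z=0)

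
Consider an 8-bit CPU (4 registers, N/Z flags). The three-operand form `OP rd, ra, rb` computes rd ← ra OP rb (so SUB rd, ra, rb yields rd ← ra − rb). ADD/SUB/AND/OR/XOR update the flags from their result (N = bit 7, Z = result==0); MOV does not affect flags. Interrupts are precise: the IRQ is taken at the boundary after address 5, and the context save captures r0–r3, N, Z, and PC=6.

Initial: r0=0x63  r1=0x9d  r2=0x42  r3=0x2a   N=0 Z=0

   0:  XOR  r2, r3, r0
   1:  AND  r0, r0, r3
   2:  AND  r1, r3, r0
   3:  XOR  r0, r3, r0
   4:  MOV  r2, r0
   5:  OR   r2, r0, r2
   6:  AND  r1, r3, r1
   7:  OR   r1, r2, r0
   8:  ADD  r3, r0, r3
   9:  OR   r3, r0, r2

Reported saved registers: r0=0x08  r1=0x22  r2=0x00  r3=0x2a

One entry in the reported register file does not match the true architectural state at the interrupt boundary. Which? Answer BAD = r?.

BAD = r2

after  0: r0=0x63 r1=0x9d r2=0x49 r3=0x2a  N=0 Z=0
after  1: r0=0x22 r1=0x9d r2=0x49 r3=0x2a  N=0 Z=0
after  2: r0=0x22 r1=0x22 r2=0x49 r3=0x2a  N=0 Z=0
after  3: r0=0x08 r1=0x22 r2=0x49 r3=0x2a  N=0 Z=0
after  4: r0=0x08 r1=0x22 r2=0x08 r3=0x2a  N=0 Z=0
after  5: r0=0x08 r1=0x22 r2=0x08 r3=0x2a  N=0 Z=0
-- IRQ taken; context saved, return-PC = 6 --
mismatch: r2: reported 0x00 vs actual 0x08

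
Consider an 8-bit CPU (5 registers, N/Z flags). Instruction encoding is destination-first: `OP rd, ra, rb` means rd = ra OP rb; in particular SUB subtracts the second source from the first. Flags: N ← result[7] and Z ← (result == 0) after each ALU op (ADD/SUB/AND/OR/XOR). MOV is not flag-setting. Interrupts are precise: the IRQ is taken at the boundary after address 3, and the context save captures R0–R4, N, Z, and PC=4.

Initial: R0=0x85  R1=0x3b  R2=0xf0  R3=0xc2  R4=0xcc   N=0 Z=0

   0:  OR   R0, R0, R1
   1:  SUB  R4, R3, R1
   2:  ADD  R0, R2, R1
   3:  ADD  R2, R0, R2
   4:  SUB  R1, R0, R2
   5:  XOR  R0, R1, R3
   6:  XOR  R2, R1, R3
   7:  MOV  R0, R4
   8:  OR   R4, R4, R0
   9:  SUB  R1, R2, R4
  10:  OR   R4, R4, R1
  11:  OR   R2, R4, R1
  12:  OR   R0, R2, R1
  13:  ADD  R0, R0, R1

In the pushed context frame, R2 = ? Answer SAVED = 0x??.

SAVED = 0x1b

after  0: R0=0xbf R1=0x3b R2=0xf0 R3=0xc2 R4=0xcc  N=1 Z=0
after  1: R0=0xbf R1=0x3b R2=0xf0 R3=0xc2 R4=0x87  N=1 Z=0
after  2: R0=0x2b R1=0x3b R2=0xf0 R3=0xc2 R4=0x87  N=0 Z=0
after  3: R0=0x2b R1=0x3b R2=0x1b R3=0xc2 R4=0x87  N=0 Z=0
-- IRQ taken; context saved, return-PC = 4 --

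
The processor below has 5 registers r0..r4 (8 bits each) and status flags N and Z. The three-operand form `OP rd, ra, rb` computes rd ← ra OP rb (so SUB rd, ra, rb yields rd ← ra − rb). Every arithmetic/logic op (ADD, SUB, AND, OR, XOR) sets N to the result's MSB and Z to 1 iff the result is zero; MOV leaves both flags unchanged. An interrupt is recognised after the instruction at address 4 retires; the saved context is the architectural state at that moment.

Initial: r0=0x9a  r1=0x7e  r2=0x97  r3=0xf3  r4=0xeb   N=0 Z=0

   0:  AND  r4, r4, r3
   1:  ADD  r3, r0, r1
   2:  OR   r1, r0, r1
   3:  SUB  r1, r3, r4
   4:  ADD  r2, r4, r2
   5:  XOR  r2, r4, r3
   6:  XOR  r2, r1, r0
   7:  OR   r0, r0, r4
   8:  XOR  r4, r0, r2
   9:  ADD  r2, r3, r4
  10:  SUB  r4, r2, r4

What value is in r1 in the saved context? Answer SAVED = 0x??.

after  0: r0=0x9a r1=0x7e r2=0x97 r3=0xf3 r4=0xe3  N=1 Z=0
after  1: r0=0x9a r1=0x7e r2=0x97 r3=0x18 r4=0xe3  N=0 Z=0
after  2: r0=0x9a r1=0xfe r2=0x97 r3=0x18 r4=0xe3  N=1 Z=0
after  3: r0=0x9a r1=0x35 r2=0x97 r3=0x18 r4=0xe3  N=0 Z=0
after  4: r0=0x9a r1=0x35 r2=0x7a r3=0x18 r4=0xe3  N=0 Z=0
-- IRQ taken; context saved, return-PC = 5 --

SAVED = 0x35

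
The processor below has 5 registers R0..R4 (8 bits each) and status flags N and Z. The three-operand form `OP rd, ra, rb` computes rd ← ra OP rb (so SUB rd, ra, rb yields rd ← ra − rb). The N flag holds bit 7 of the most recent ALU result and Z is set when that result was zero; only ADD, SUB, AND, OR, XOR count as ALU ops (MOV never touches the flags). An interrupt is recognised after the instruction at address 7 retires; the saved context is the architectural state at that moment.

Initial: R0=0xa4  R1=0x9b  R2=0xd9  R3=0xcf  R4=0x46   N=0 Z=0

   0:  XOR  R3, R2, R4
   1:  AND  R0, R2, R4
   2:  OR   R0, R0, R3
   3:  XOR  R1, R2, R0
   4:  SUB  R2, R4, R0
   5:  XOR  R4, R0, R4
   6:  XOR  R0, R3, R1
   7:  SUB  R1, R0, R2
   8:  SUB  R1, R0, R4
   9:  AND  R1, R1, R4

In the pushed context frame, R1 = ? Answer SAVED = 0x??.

after  0: R0=0xa4 R1=0x9b R2=0xd9 R3=0x9f R4=0x46  N=1 Z=0
after  1: R0=0x40 R1=0x9b R2=0xd9 R3=0x9f R4=0x46  N=0 Z=0
after  2: R0=0xdf R1=0x9b R2=0xd9 R3=0x9f R4=0x46  N=1 Z=0
after  3: R0=0xdf R1=0x06 R2=0xd9 R3=0x9f R4=0x46  N=0 Z=0
after  4: R0=0xdf R1=0x06 R2=0x67 R3=0x9f R4=0x46  N=0 Z=0
after  5: R0=0xdf R1=0x06 R2=0x67 R3=0x9f R4=0x99  N=1 Z=0
after  6: R0=0x99 R1=0x06 R2=0x67 R3=0x9f R4=0x99  N=1 Z=0
after  7: R0=0x99 R1=0x32 R2=0x67 R3=0x9f R4=0x99  N=0 Z=0
-- IRQ taken; context saved, return-PC = 8 --

SAVED = 0x32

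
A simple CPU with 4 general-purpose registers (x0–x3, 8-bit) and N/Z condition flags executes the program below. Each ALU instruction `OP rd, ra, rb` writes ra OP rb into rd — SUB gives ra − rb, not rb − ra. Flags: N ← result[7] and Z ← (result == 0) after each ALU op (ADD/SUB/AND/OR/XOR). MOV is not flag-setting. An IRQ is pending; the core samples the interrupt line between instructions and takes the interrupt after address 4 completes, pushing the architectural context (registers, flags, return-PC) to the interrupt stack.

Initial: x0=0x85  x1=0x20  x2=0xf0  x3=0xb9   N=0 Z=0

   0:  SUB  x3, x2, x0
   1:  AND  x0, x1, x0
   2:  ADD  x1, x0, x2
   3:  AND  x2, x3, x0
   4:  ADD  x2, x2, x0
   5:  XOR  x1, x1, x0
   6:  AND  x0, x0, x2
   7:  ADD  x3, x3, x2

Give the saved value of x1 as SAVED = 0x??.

after  0: x0=0x85 x1=0x20 x2=0xf0 x3=0x6b  N=0 Z=0
after  1: x0=0x00 x1=0x20 x2=0xf0 x3=0x6b  N=0 Z=1
after  2: x0=0x00 x1=0xf0 x2=0xf0 x3=0x6b  N=1 Z=0
after  3: x0=0x00 x1=0xf0 x2=0x00 x3=0x6b  N=0 Z=1
after  4: x0=0x00 x1=0xf0 x2=0x00 x3=0x6b  N=0 Z=1
-- IRQ taken; context saved, return-PC = 5 --

SAVED = 0xf0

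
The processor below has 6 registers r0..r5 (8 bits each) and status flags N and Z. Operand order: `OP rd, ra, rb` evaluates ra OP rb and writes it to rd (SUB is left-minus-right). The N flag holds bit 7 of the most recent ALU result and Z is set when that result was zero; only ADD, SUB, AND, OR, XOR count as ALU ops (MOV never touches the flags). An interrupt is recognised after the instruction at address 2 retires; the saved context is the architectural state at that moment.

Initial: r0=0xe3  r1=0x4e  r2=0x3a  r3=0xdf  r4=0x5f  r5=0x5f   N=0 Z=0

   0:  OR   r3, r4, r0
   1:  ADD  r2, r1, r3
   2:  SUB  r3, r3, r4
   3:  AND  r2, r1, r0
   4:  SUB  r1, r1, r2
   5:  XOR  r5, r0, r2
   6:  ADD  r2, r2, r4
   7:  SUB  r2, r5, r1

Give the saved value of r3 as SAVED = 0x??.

after  0: r0=0xe3 r1=0x4e r2=0x3a r3=0xff r4=0x5f r5=0x5f  N=1 Z=0
after  1: r0=0xe3 r1=0x4e r2=0x4d r3=0xff r4=0x5f r5=0x5f  N=0 Z=0
after  2: r0=0xe3 r1=0x4e r2=0x4d r3=0xa0 r4=0x5f r5=0x5f  N=1 Z=0
-- IRQ taken; context saved, return-PC = 3 --

SAVED = 0xa0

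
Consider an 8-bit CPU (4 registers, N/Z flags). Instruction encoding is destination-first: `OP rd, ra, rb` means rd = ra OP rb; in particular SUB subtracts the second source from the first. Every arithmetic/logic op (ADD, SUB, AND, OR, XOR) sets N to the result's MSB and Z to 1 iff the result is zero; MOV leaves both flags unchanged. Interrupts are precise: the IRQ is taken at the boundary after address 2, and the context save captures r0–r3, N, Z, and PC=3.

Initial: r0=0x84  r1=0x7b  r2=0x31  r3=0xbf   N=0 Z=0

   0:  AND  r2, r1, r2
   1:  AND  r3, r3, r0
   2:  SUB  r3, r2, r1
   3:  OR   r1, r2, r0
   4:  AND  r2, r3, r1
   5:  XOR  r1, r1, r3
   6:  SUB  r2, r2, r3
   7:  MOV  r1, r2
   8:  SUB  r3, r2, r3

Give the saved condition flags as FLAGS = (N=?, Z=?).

FLAGS = (N=1, Z=0)

after  0: r0=0x84 r1=0x7b r2=0x31 r3=0xbf  N=0 Z=0
after  1: r0=0x84 r1=0x7b r2=0x31 r3=0x84  N=1 Z=0
after  2: r0=0x84 r1=0x7b r2=0x31 r3=0xb6  N=1 Z=0
-- IRQ taken; context saved, return-PC = 3 --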